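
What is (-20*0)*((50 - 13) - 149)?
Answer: 0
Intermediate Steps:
(-20*0)*((50 - 13) - 149) = 0*(37 - 149) = 0*(-112) = 0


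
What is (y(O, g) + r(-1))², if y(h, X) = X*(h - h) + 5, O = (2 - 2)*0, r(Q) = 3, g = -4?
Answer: 64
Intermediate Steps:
O = 0 (O = 0*0 = 0)
y(h, X) = 5 (y(h, X) = X*0 + 5 = 0 + 5 = 5)
(y(O, g) + r(-1))² = (5 + 3)² = 8² = 64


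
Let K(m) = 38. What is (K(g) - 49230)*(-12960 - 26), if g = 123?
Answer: 638807312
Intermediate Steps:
(K(g) - 49230)*(-12960 - 26) = (38 - 49230)*(-12960 - 26) = -49192*(-12986) = 638807312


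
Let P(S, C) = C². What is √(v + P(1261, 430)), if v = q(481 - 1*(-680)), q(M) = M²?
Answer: 43*√829 ≈ 1238.1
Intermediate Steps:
v = 1347921 (v = (481 - 1*(-680))² = (481 + 680)² = 1161² = 1347921)
√(v + P(1261, 430)) = √(1347921 + 430²) = √(1347921 + 184900) = √1532821 = 43*√829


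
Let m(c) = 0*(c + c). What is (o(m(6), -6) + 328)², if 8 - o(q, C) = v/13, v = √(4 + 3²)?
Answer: (4368 - √13)²/169 ≈ 1.1271e+5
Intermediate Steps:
m(c) = 0 (m(c) = 0*(2*c) = 0)
v = √13 (v = √(4 + 9) = √13 ≈ 3.6056)
o(q, C) = 8 - √13/13
(o(m(6), -6) + 328)² = ((8 - √13/13) + 328)² = (336 - √13/13)²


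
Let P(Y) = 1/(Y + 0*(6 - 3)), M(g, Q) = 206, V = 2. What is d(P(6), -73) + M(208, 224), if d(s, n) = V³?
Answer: 214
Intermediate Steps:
P(Y) = 1/Y (P(Y) = 1/(Y + 0*3) = 1/(Y + 0) = 1/Y)
d(s, n) = 8 (d(s, n) = 2³ = 8)
d(P(6), -73) + M(208, 224) = 8 + 206 = 214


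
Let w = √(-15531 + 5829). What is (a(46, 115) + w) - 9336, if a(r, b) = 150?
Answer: -9186 + 21*I*√22 ≈ -9186.0 + 98.499*I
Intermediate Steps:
w = 21*I*√22 (w = √(-9702) = 21*I*√22 ≈ 98.499*I)
(a(46, 115) + w) - 9336 = (150 + 21*I*√22) - 9336 = -9186 + 21*I*√22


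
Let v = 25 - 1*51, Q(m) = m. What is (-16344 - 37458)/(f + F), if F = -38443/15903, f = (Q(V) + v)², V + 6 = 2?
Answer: -855613206/14274257 ≈ -59.941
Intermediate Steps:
V = -4 (V = -6 + 2 = -4)
v = -26 (v = 25 - 51 = -26)
f = 900 (f = (-4 - 26)² = (-30)² = 900)
F = -38443/15903 (F = -38443*1/15903 = -38443/15903 ≈ -2.4173)
(-16344 - 37458)/(f + F) = (-16344 - 37458)/(900 - 38443/15903) = -53802/14274257/15903 = -53802*15903/14274257 = -855613206/14274257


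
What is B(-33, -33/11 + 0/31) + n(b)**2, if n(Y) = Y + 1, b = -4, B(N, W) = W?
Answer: 6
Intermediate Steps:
n(Y) = 1 + Y
B(-33, -33/11 + 0/31) + n(b)**2 = (-33/11 + 0/31) + (1 - 4)**2 = (-33*1/11 + 0*(1/31)) + (-3)**2 = (-3 + 0) + 9 = -3 + 9 = 6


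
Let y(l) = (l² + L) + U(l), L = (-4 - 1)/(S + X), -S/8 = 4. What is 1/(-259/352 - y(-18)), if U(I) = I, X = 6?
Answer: -4576/1404503 ≈ -0.0032581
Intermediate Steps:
S = -32 (S = -8*4 = -32)
L = 5/26 (L = (-4 - 1)/(-32 + 6) = -5/(-26) = -5*(-1/26) = 5/26 ≈ 0.19231)
y(l) = 5/26 + l + l² (y(l) = (l² + 5/26) + l = (5/26 + l²) + l = 5/26 + l + l²)
1/(-259/352 - y(-18)) = 1/(-259/352 - (5/26 - 18 + (-18)²)) = 1/(-259*1/352 - (5/26 - 18 + 324)) = 1/(-259/352 - 1*7961/26) = 1/(-259/352 - 7961/26) = 1/(-1404503/4576) = -4576/1404503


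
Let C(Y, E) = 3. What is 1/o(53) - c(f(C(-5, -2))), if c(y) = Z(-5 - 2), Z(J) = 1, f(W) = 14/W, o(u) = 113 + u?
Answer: -165/166 ≈ -0.99398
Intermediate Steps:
c(y) = 1
1/o(53) - c(f(C(-5, -2))) = 1/(113 + 53) - 1*1 = 1/166 - 1 = -165/166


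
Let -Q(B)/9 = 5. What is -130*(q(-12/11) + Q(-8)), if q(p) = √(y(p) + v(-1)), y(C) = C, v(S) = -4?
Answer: 5850 - 260*I*√154/11 ≈ 5850.0 - 293.32*I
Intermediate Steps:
Q(B) = -45 (Q(B) = -9*5 = -45)
q(p) = √(-4 + p) (q(p) = √(p - 4) = √(-4 + p))
-130*(q(-12/11) + Q(-8)) = -130*(√(-4 - 12/11) - 45) = -130*(√(-56/11) - 45) = -130*(2*I*√154/11 - 45) = -130*(-45 + 2*I*√154/11) = 5850 - 260*I*√154/11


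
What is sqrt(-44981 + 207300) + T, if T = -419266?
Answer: -419266 + sqrt(162319) ≈ -4.1886e+5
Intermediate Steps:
sqrt(-44981 + 207300) + T = sqrt(-44981 + 207300) - 419266 = sqrt(162319) - 419266 = -419266 + sqrt(162319)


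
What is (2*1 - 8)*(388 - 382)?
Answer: -36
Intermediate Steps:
(2*1 - 8)*(388 - 382) = (2 - 8)*6 = -6*6 = -36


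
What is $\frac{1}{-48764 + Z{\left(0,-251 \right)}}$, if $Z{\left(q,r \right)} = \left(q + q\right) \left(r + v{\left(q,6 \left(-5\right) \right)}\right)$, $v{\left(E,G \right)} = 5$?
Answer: $- \frac{1}{48764} \approx -2.0507 \cdot 10^{-5}$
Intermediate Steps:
$Z{\left(q,r \right)} = 2 q \left(5 + r\right)$ ($Z{\left(q,r \right)} = \left(q + q\right) \left(r + 5\right) = 2 q \left(5 + r\right)$)
$\frac{1}{-48764 + Z{\left(0,-251 \right)}} = \frac{1}{-48764 + 2 \cdot 0 \left(5 - 251\right)} = \frac{1}{-48764 + 2 \cdot 0 \left(-246\right)} = \frac{1}{-48764 + 0} = \frac{1}{-48764} = - \frac{1}{48764}$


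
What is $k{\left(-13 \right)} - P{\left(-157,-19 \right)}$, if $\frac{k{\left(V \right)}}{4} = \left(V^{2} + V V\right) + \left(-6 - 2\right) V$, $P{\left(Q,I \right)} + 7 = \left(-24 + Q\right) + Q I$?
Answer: $-1027$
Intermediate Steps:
$P{\left(Q,I \right)} = -31 + Q + I Q$ ($P{\left(Q,I \right)} = -7 + \left(\left(-24 + Q\right) + Q I\right) = -7 + \left(\left(-24 + Q\right) + I Q\right) = -7 + \left(-24 + Q + I Q\right) = -31 + Q + I Q$)
$k{\left(V \right)} = - 32 V + 8 V^{2}$ ($k{\left(V \right)} = 4 \left(\left(V^{2} + V V\right) + \left(-6 - 2\right) V\right) = 4 \left(\left(V^{2} + V^{2}\right) - 8 V\right) = 4 \left(2 V^{2} - 8 V\right) = 4 \left(- 8 V + 2 V^{2}\right) = - 32 V + 8 V^{2}$)
$k{\left(-13 \right)} - P{\left(-157,-19 \right)} = 8 \left(-13\right) \left(-4 - 13\right) - \left(-31 - 157 - -2983\right) = 8 \left(-13\right) \left(-17\right) - \left(-31 - 157 + 2983\right) = 1768 - 2795 = -1027$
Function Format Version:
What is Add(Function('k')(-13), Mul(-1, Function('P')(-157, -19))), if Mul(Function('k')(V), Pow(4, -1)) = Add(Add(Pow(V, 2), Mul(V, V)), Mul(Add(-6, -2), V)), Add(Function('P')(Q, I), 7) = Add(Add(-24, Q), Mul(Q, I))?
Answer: -1027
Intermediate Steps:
Function('P')(Q, I) = Add(-31, Q, Mul(I, Q)) (Function('P')(Q, I) = Add(-7, Add(Add(-24, Q), Mul(Q, I))) = Add(-7, Add(Add(-24, Q), Mul(I, Q))) = Add(-7, Add(-24, Q, Mul(I, Q))) = Add(-31, Q, Mul(I, Q)))
Function('k')(V) = Add(Mul(-32, V), Mul(8, Pow(V, 2))) (Function('k')(V) = Mul(4, Add(Add(Pow(V, 2), Mul(V, V)), Mul(Add(-6, -2), V))) = Mul(4, Add(Add(Pow(V, 2), Pow(V, 2)), Mul(-8, V))) = Mul(4, Add(Mul(2, Pow(V, 2)), Mul(-8, V))) = Mul(4, Add(Mul(-8, V), Mul(2, Pow(V, 2)))) = Add(Mul(-32, V), Mul(8, Pow(V, 2))))
Add(Function('k')(-13), Mul(-1, Function('P')(-157, -19))) = Add(Mul(8, -13, Add(-4, -13)), Mul(-1, Add(-31, -157, Mul(-19, -157)))) = Add(Mul(8, -13, -17), Mul(-1, Add(-31, -157, 2983))) = Add(1768, Mul(-1, 2795)) = Add(1768, -2795) = -1027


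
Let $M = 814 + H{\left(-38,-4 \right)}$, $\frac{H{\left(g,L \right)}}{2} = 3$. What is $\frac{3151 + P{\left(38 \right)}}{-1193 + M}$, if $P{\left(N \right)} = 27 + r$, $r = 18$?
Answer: $- \frac{3196}{373} \approx -8.5684$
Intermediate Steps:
$H{\left(g,L \right)} = 6$ ($H{\left(g,L \right)} = 2 \cdot 3 = 6$)
$M = 820$ ($M = 814 + 6 = 820$)
$P{\left(N \right)} = 45$ ($P{\left(N \right)} = 27 + 18 = 45$)
$\frac{3151 + P{\left(38 \right)}}{-1193 + M} = \frac{3151 + 45}{-1193 + 820} = \frac{3196}{-373} = 3196 \left(- \frac{1}{373}\right) = - \frac{3196}{373}$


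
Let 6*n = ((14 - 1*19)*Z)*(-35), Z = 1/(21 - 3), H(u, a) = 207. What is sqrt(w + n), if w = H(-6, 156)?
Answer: sqrt(67593)/18 ≈ 14.444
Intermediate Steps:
w = 207
Z = 1/18 ≈ 0.055556
n = 175/108 (n = (((14 - 1*19)*(1/18))*(-35))/6 = (((14 - 19)*(1/18))*(-35))/6 = (-5*1/18*(-35))/6 = (-5/18*(-35))/6 = (1/6)*(175/18) = 175/108 ≈ 1.6204)
sqrt(w + n) = sqrt(207 + 175/108) = sqrt(22531/108) = sqrt(67593)/18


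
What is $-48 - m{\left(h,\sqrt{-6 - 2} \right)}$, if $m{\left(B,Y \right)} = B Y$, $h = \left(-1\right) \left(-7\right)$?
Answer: $-48 - 14 i \sqrt{2} \approx -48.0 - 19.799 i$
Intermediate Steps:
$h = 7$
$-48 - m{\left(h,\sqrt{-6 - 2} \right)} = -48 - 7 \sqrt{-6 - 2} = -48 - 7 \sqrt{-8} = -48 - 7 \cdot 2 i \sqrt{2} = -48 - 14 i \sqrt{2}$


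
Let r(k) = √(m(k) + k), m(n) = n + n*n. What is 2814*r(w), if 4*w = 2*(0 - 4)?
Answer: 0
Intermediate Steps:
m(n) = n + n²
w = -2 (w = (2*(0 - 4))/4 = (2*(-4))/4 = (¼)*(-8) = -2)
r(k) = √(k + k*(1 + k)) (r(k) = √(k*(1 + k) + k) = √(k + k*(1 + k)))
2814*r(w) = 2814*√(-2*(2 - 2)) = 2814*√(-2*0) = 2814*√0 = 2814*0 = 0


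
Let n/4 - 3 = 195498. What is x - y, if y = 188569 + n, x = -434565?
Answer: -1405138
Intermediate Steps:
n = 782004 (n = 12 + 4*195498 = 12 + 781992 = 782004)
y = 970573 (y = 188569 + 782004 = 970573)
x - y = -434565 - 1*970573 = -434565 - 970573 = -1405138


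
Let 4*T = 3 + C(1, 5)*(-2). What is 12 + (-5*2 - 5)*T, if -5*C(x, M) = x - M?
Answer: 27/4 ≈ 6.7500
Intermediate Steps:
C(x, M) = -x/5 + M/5 (C(x, M) = -(x - M)/5 = -x/5 + M/5)
T = 7/20 (T = (3 + (-⅕*1 + (⅕)*5)*(-2))/4 = (3 + (-⅕ + 1)*(-2))/4 = (3 + (⅘)*(-2))/4 = (3 - 8/5)/4 = (¼)*(7/5) = 7/20 ≈ 0.35000)
12 + (-5*2 - 5)*T = 12 + (-5*2 - 5)*(7/20) = 12 + (-10 - 5)*(7/20) = 12 - 15*7/20 = 12 - 21/4 = 27/4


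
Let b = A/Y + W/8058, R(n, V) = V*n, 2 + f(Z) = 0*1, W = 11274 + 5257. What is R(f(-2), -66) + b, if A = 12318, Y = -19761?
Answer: 7082105621/53078046 ≈ 133.43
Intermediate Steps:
W = 16531
f(Z) = -2 (f(Z) = -2 + 0*1 = -2 + 0 = -2)
b = 75803549/53078046 (b = 12318/(-19761) + 16531/8058 = 12318*(-1/19761) + 16531*(1/8058) = -4106/6587 + 16531/8058 = 75803549/53078046 ≈ 1.4282)
R(f(-2), -66) + b = -66*(-2) + 75803549/53078046 = 132 + 75803549/53078046 = 7082105621/53078046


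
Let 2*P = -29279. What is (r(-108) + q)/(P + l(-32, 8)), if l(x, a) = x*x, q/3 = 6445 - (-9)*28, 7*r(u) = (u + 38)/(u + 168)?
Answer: -120545/81693 ≈ -1.4756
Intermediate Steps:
r(u) = (38 + u)/(7*(168 + u)) (r(u) = ((u + 38)/(u + 168))/7 = ((38 + u)/(168 + u))/7 = (38 + u)/(7*(168 + u)))
P = -29279/2 (P = (½)*(-29279) = -29279/2 ≈ -14640.)
q = 20091 (q = 3*(6445 - (-9)*28) = 3*(6445 - 1*(-252)) = 3*(6445 + 252) = 3*6697 = 20091)
l(x, a) = x²
(r(-108) + q)/(P + l(-32, 8)) = ((38 - 108)/(7*(168 - 108)) + 20091)/(-29279/2 + (-32)²) = ((⅐)*(-70)/60 + 20091)/(-29279/2 + 1024) = ((⅐)*(1/60)*(-70) + 20091)/(-27231/2) = (-⅙ + 20091)*(-2/27231) = (120545/6)*(-2/27231) = -120545/81693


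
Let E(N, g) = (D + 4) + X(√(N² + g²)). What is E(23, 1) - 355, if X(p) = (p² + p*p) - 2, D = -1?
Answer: 706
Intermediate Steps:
X(p) = -2 + 2*p² (X(p) = (p² + p²) - 2 = 2*p² - 2 = -2 + 2*p²)
E(N, g) = 1 + 2*N² + 2*g² (E(N, g) = (-1 + 4) + (-2 + 2*(√(N² + g²))²) = 3 + (-2 + 2*(N² + g²)) = 3 + (-2 + (2*N² + 2*g²)) = 3 + (-2 + 2*N² + 2*g²) = 1 + 2*N² + 2*g²)
E(23, 1) - 355 = (1 + 2*23² + 2*1²) - 355 = (1 + 2*529 + 2*1) - 355 = (1 + 1058 + 2) - 355 = 1061 - 355 = 706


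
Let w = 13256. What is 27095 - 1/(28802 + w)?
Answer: 1139561509/42058 ≈ 27095.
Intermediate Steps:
27095 - 1/(28802 + w) = 27095 - 1/(28802 + 13256) = 27095 - 1/42058 = 1139561509/42058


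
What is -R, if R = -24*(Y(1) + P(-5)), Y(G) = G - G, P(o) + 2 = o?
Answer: -168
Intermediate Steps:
P(o) = -2 + o
Y(G) = 0
R = 168 (R = -24*(0 + (-2 - 5)) = -24*(0 - 7) = -24*(-7) = 168)
-R = -1*168 = -168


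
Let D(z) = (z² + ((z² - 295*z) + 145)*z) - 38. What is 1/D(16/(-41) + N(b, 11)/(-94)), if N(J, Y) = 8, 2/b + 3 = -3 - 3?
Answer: -7155584983/1241242270558 ≈ -0.0057649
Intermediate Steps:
b = -2/9 (b = 2/(-3 + (-3 - 3)) = 2/(-3 - 6) = 2/(-9) = 2*(-⅑) = -2/9 ≈ -0.22222)
D(z) = -38 + z² + z*(145 + z² - 295*z) (D(z) = (z² + (145 + z² - 295*z)*z) - 38 = (z² + z*(145 + z² - 295*z)) - 38 = -38 + z² + z*(145 + z² - 295*z))
1/D(16/(-41) + N(b, 11)/(-94)) = 1/(-38 + (16/(-41) + 8/(-94))³ - 294*(16/(-41) + 8/(-94))² + 145*(16/(-41) + 8/(-94))) = 1/(-38 + (16*(-1/41) + 8*(-1/94))³ - 294*(16*(-1/41) + 8*(-1/94))² + 145*(16*(-1/41) + 8*(-1/94))) = 1/(-38 + (-16/41 - 4/47)³ - 294*(-16/41 - 4/47)² + 145*(-16/41 - 4/47)) = 1/(-38 + (-916/1927)³ - 294*(-916/1927)² + 145*(-916/1927)) = 1/(-38 - 768575296/7155584983 - 294*839056/3713329 - 132820/1927) = 1/(-38 - 768575296/7155584983 - 246682464/3713329 - 132820/1927) = 1/(-1241242270558/7155584983) = -7155584983/1241242270558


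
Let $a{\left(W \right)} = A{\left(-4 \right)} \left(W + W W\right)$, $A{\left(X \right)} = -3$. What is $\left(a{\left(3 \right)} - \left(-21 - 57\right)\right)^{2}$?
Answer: $1764$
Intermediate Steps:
$a{\left(W \right)} = - 3 W - 3 W^{2}$ ($a{\left(W \right)} = - 3 \left(W + W W\right) = - 3 \left(W + W^{2}\right) = - 3 W - 3 W^{2}$)
$\left(a{\left(3 \right)} - \left(-21 - 57\right)\right)^{2} = \left(\left(-3\right) 3 \left(1 + 3\right) - \left(-21 - 57\right)\right)^{2} = \left(\left(-3\right) 3 \cdot 4 - \left(-21 - 57\right)\right)^{2} = \left(-36 - -78\right)^{2} = \left(-36 + 78\right)^{2} = 42^{2} = 1764$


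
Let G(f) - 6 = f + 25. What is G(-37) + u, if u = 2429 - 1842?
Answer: 581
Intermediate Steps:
G(f) = 31 + f (G(f) = 6 + (f + 25) = 6 + (25 + f) = 31 + f)
u = 587
G(-37) + u = (31 - 37) + 587 = -6 + 587 = 581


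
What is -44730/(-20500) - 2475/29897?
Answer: 128655531/61288850 ≈ 2.0992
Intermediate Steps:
-44730/(-20500) - 2475/29897 = -44730*(-1/20500) - 2475*1/29897 = 4473/2050 - 2475/29897 = 128655531/61288850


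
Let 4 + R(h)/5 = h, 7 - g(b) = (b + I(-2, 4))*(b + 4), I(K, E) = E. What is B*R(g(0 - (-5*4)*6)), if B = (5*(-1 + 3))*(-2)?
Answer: 1537300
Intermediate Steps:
g(b) = 7 - (4 + b)² (g(b) = 7 - (b + 4)*(b + 4) = 7 - (4 + b)*(4 + b) = 7 - (4 + b)²)
R(h) = -20 + 5*h
B = -20 (B = (5*2)*(-2) = 10*(-2) = -20)
B*R(g(0 - (-5*4)*6)) = -20*(-20 + 5*(-9 - (0 - (-5*4)*6)² - 8*(0 - (-5*4)*6))) = -20*(-20 + 5*(-9 - (0 - (-20)*6)² - 8*(0 - (-20)*6))) = -20*(-20 + 5*(-9 - (0 - 1*(-120))² - 8*(0 - 1*(-120)))) = -20*(-20 + 5*(-9 - (0 + 120)² - 8*(0 + 120))) = -20*(-20 + 5*(-9 - 1*120² - 8*120)) = -20*(-20 + 5*(-9 - 1*14400 - 960)) = -20*(-20 + 5*(-9 - 14400 - 960)) = -20*(-20 + 5*(-15369)) = -20*(-20 - 76845) = -20*(-76865) = 1537300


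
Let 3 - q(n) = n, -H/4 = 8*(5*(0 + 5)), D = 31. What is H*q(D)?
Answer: 22400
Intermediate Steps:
H = -800 (H = -32*5*(0 + 5) = -32*5*5 = -32*25 = -4*200 = -800)
q(n) = 3 - n
H*q(D) = -800*(3 - 1*31) = -800*(3 - 31) = -800*(-28) = 22400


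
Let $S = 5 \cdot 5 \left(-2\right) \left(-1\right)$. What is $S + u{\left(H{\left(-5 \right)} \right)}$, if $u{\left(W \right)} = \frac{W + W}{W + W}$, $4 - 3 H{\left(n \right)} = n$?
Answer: $51$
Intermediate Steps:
$H{\left(n \right)} = \frac{4}{3} - \frac{n}{3}$
$S = 50$ ($S = 25 \left(-2\right) \left(-1\right) = \left(-50\right) \left(-1\right) = 50$)
$u{\left(W \right)} = 1$ ($u{\left(W \right)} = \frac{2 W}{2 W} = 2 W \frac{1}{2 W} = 1$)
$S + u{\left(H{\left(-5 \right)} \right)} = 50 + 1 = 51$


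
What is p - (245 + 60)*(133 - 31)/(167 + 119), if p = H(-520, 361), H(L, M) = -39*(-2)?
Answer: -4401/143 ≈ -30.776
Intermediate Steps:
H(L, M) = 78
p = 78
p - (245 + 60)*(133 - 31)/(167 + 119) = 78 - (245 + 60)*(133 - 31)/(167 + 119) = 78 - 305*102/286 = 78 - 305*102*(1/286) = 78 - 305*51/143 = 78 - 1*15555/143 = 78 - 15555/143 = -4401/143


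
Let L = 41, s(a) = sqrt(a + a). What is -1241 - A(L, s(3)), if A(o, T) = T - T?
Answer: -1241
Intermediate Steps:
s(a) = sqrt(2)*sqrt(a) (s(a) = sqrt(2*a) = sqrt(2)*sqrt(a))
A(o, T) = 0
-1241 - A(L, s(3)) = -1241 - 1*0 = -1241 + 0 = -1241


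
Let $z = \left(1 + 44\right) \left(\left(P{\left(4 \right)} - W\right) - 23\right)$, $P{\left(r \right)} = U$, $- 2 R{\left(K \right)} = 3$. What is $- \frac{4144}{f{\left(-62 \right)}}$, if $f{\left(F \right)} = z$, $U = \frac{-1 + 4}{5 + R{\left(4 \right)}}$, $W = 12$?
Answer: $\frac{29008}{10755} \approx 2.6972$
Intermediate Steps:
$R{\left(K \right)} = - \frac{3}{2}$ ($R{\left(K \right)} = \left(- \frac{1}{2}\right) 3 = - \frac{3}{2}$)
$U = \frac{6}{7}$ ($U = \frac{-1 + 4}{5 - \frac{3}{2}} = \frac{3}{\frac{7}{2}} = 3 \cdot \frac{2}{7} = \frac{6}{7} \approx 0.85714$)
$P{\left(r \right)} = \frac{6}{7}$
$z = - \frac{10755}{7}$ ($z = \left(1 + 44\right) \left(\left(\frac{6}{7} - 12\right) - 23\right) = 45 \left(\left(\frac{6}{7} - 12\right) - 23\right) = 45 \left(- \frac{78}{7} - 23\right) = 45 \left(- \frac{239}{7}\right) = - \frac{10755}{7} \approx -1536.4$)
$f{\left(F \right)} = - \frac{10755}{7}$
$- \frac{4144}{f{\left(-62 \right)}} = - \frac{4144}{- \frac{10755}{7}} = \left(-4144\right) \left(- \frac{7}{10755}\right) = \frac{29008}{10755}$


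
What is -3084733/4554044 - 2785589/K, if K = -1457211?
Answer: 8190588012253/6636203011284 ≈ 1.2342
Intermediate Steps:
-3084733/4554044 - 2785589/K = -3084733/4554044 - 2785589/(-1457211) = -3084733*1/4554044 - 2785589*(-1/1457211) = -3084733/4554044 + 2785589/1457211 = 8190588012253/6636203011284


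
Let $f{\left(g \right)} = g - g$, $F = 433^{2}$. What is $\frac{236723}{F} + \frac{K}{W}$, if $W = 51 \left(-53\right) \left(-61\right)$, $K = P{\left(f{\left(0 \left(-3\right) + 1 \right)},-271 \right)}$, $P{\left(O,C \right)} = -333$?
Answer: $\frac{12989721524}{10304582929} \approx 1.2606$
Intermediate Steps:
$F = 187489$
$f{\left(g \right)} = 0$
$K = -333$
$W = 164883$ ($W = \left(-2703\right) \left(-61\right) = 164883$)
$\frac{236723}{F} + \frac{K}{W} = \frac{236723}{187489} - \frac{333}{164883} = 236723 \cdot \frac{1}{187489} - \frac{111}{54961} = \frac{236723}{187489} - \frac{111}{54961} = \frac{12989721524}{10304582929}$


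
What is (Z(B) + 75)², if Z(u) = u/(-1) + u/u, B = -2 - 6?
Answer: 7056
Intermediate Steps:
B = -8
Z(u) = 1 - u (Z(u) = u*(-1) + 1 = -u + 1 = 1 - u)
(Z(B) + 75)² = ((1 - 1*(-8)) + 75)² = ((1 + 8) + 75)² = (9 + 75)² = 84² = 7056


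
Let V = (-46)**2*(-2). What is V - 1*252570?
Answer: -256802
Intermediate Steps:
V = -4232 (V = 2116*(-2) = -4232)
V - 1*252570 = -4232 - 1*252570 = -4232 - 252570 = -256802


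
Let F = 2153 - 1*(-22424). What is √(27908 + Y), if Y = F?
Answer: √52485 ≈ 229.10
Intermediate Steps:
F = 24577 (F = 2153 + 22424 = 24577)
Y = 24577
√(27908 + Y) = √(27908 + 24577) = √52485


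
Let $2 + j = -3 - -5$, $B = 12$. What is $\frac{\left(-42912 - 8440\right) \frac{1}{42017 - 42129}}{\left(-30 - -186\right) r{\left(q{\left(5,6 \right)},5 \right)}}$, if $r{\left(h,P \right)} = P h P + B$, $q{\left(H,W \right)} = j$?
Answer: $\frac{917}{3744} \approx 0.24493$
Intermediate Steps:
$j = 0$ ($j = -2 - -2 = -2 + \left(-3 + 5\right) = -2 + 2 = 0$)
$q{\left(H,W \right)} = 0$
$r{\left(h,P \right)} = 12 + h P^{2}$ ($r{\left(h,P \right)} = P h P + 12 = h P^{2} + 12 = 12 + h P^{2}$)
$\frac{\left(-42912 - 8440\right) \frac{1}{42017 - 42129}}{\left(-30 - -186\right) r{\left(q{\left(5,6 \right)},5 \right)}} = \frac{\left(-42912 - 8440\right) \frac{1}{42017 - 42129}}{\left(-30 - -186\right) \left(12 + 0 \cdot 5^{2}\right)} = \frac{\left(-51352\right) \frac{1}{-112}}{\left(-30 + 186\right) \left(12 + 0 \cdot 25\right)} = \frac{\left(-51352\right) \left(- \frac{1}{112}\right)}{156 \left(12 + 0\right)} = \frac{917}{2 \cdot 156 \cdot 12} = \frac{917}{2 \cdot 1872} = \frac{917}{2} \cdot \frac{1}{1872} = \frac{917}{3744}$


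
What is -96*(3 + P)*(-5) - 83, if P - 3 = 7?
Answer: 6157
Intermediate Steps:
P = 10 (P = 3 + 7 = 10)
-96*(3 + P)*(-5) - 83 = -96*(3 + 10)*(-5) - 83 = -1248*(-5) - 83 = -96*(-65) - 83 = 6240 - 83 = 6157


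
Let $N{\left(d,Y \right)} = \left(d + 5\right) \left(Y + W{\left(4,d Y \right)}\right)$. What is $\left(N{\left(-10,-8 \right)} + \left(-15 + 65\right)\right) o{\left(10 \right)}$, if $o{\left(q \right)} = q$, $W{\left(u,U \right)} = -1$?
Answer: $950$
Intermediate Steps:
$N{\left(d,Y \right)} = \left(-1 + Y\right) \left(5 + d\right)$ ($N{\left(d,Y \right)} = \left(d + 5\right) \left(Y - 1\right) = \left(5 + d\right) \left(-1 + Y\right) = \left(-1 + Y\right) \left(5 + d\right)$)
$\left(N{\left(-10,-8 \right)} + \left(-15 + 65\right)\right) o{\left(10 \right)} = \left(\left(-5 - -10 + 5 \left(-8\right) - -80\right) + \left(-15 + 65\right)\right) 10 = \left(\left(-5 + 10 - 40 + 80\right) + 50\right) 10 = \left(45 + 50\right) 10 = 95 \cdot 10 = 950$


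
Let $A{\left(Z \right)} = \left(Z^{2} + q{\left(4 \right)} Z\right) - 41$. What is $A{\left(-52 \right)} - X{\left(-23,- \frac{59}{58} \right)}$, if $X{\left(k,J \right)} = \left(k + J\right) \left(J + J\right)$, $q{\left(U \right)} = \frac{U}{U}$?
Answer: $\frac{4309515}{1682} \approx 2562.1$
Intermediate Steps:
$q{\left(U \right)} = 1$
$A{\left(Z \right)} = -41 + Z + Z^{2}$ ($A{\left(Z \right)} = \left(Z^{2} + 1 Z\right) - 41 = \left(Z^{2} + Z\right) - 41 = \left(Z + Z^{2}\right) - 41 = -41 + Z + Z^{2}$)
$X{\left(k,J \right)} = 2 J \left(J + k\right)$ ($X{\left(k,J \right)} = \left(J + k\right) 2 J = 2 J \left(J + k\right)$)
$A{\left(-52 \right)} - X{\left(-23,- \frac{59}{58} \right)} = \left(-41 - 52 + \left(-52\right)^{2}\right) - 2 \left(- \frac{59}{58}\right) \left(- \frac{59}{58} - 23\right) = \left(-41 - 52 + 2704\right) - 2 \left(\left(-59\right) \frac{1}{58}\right) \left(\left(-59\right) \frac{1}{58} - 23\right) = 2611 - 2 \left(- \frac{59}{58}\right) \left(- \frac{59}{58} - 23\right) = 2611 - 2 \left(- \frac{59}{58}\right) \left(- \frac{1393}{58}\right) = 2611 - \frac{82187}{1682} = \frac{4309515}{1682}$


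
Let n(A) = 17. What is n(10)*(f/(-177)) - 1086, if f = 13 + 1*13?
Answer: -192664/177 ≈ -1088.5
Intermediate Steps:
f = 26 (f = 13 + 13 = 26)
n(10)*(f/(-177)) - 1086 = 17*(26/(-177)) - 1086 = 17*(26*(-1/177)) - 1086 = 17*(-26/177) - 1086 = -442/177 - 1086 = -192664/177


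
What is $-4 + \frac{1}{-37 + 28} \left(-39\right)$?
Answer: $\frac{1}{3} \approx 0.33333$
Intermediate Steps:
$-4 + \frac{1}{-37 + 28} \left(-39\right) = -4 + \frac{1}{-9} \left(-39\right) = -4 - - \frac{13}{3} = -4 + \frac{13}{3} = \frac{1}{3}$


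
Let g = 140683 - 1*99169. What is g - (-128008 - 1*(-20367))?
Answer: 149155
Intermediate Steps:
g = 41514 (g = 140683 - 99169 = 41514)
g - (-128008 - 1*(-20367)) = 41514 - (-128008 - 1*(-20367)) = 41514 - (-128008 + 20367) = 41514 - 1*(-107641) = 41514 + 107641 = 149155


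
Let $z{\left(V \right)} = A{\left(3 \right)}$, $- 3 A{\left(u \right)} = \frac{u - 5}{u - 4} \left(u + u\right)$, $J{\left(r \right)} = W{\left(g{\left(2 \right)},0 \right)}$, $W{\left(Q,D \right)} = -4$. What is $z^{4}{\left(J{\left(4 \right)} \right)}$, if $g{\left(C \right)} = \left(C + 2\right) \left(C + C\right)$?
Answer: $256$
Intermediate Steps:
$g{\left(C \right)} = 2 C \left(2 + C\right)$ ($g{\left(C \right)} = \left(2 + C\right) 2 C = 2 C \left(2 + C\right)$)
$J{\left(r \right)} = -4$
$A{\left(u \right)} = - \frac{2 u \left(-5 + u\right)}{3 \left(-4 + u\right)}$ ($A{\left(u \right)} = - \frac{\frac{u - 5}{u - 4} \left(u + u\right)}{3} = - \frac{\frac{-5 + u}{-4 + u} 2 u}{3} = - \frac{2 u \frac{1}{-4 + u} \left(-5 + u\right)}{3} = - \frac{2 u \left(-5 + u\right)}{3 \left(-4 + u\right)}$)
$z{\left(V \right)} = -4$ ($z{\left(V \right)} = \frac{2}{3} \cdot 3 \frac{1}{-4 + 3} \left(5 - 3\right) = \frac{2}{3} \cdot 3 \frac{1}{-1} \left(5 - 3\right) = \frac{2}{3} \cdot 3 \left(-1\right) 2 = -4$)
$z^{4}{\left(J{\left(4 \right)} \right)} = \left(-4\right)^{4} = 256$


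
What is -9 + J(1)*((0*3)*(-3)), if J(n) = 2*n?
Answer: -9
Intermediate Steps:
-9 + J(1)*((0*3)*(-3)) = -9 + (2*1)*((0*3)*(-3)) = -9 + 2*(0*(-3)) = -9 + 2*0 = -9 + 0 = -9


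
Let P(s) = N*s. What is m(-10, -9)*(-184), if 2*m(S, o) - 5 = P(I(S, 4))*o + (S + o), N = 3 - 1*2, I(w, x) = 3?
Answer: 3772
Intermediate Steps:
N = 1 (N = 3 - 2 = 1)
P(s) = s (P(s) = 1*s = s)
m(S, o) = 5/2 + S/2 + 2*o (m(S, o) = 5/2 + (3*o + (S + o))/2 = 5/2 + (S + 4*o)/2 = 5/2 + (S/2 + 2*o) = 5/2 + S/2 + 2*o)
m(-10, -9)*(-184) = (5/2 + (½)*(-10) + 2*(-9))*(-184) = (5/2 - 5 - 18)*(-184) = -41/2*(-184) = 3772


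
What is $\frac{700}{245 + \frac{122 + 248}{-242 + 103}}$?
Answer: $\frac{19460}{6737} \approx 2.8885$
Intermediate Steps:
$\frac{700}{245 + \frac{122 + 248}{-242 + 103}} = \frac{700}{245 + \frac{370}{-139}} = \frac{700}{245 + 370 \left(- \frac{1}{139}\right)} = \frac{700}{245 - \frac{370}{139}} = \frac{700}{\frac{33685}{139}} = 700 \cdot \frac{139}{33685} = \frac{19460}{6737}$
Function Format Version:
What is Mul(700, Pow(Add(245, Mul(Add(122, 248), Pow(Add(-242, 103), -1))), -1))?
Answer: Rational(19460, 6737) ≈ 2.8885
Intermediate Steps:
Mul(700, Pow(Add(245, Mul(Add(122, 248), Pow(Add(-242, 103), -1))), -1)) = Mul(700, Pow(Add(245, Mul(370, Pow(-139, -1))), -1)) = Mul(700, Pow(Add(245, Mul(370, Rational(-1, 139))), -1)) = Mul(700, Pow(Add(245, Rational(-370, 139)), -1)) = Mul(700, Pow(Rational(33685, 139), -1)) = Mul(700, Rational(139, 33685)) = Rational(19460, 6737)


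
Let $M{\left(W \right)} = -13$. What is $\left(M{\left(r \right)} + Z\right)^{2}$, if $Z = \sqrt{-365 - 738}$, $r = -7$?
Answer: $\left(13 - i \sqrt{1103}\right)^{2} \approx -934.0 - 863.5 i$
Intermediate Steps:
$Z = i \sqrt{1103}$ ($Z = \sqrt{-1103} = i \sqrt{1103} \approx 33.211 i$)
$\left(M{\left(r \right)} + Z\right)^{2} = \left(-13 + i \sqrt{1103}\right)^{2}$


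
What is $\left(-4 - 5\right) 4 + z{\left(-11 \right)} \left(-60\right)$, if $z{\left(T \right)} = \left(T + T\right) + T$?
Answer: $1944$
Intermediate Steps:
$z{\left(T \right)} = 3 T$ ($z{\left(T \right)} = 2 T + T = 3 T$)
$\left(-4 - 5\right) 4 + z{\left(-11 \right)} \left(-60\right) = \left(-4 - 5\right) 4 + 3 \left(-11\right) \left(-60\right) = \left(-9\right) 4 - -1980 = -36 + 1980 = 1944$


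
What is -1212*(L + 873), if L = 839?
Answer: -2074944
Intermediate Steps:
-1212*(L + 873) = -1212*(839 + 873) = -1212*1712 = -2074944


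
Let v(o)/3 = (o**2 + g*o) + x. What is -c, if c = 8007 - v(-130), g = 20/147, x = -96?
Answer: 2075245/49 ≈ 42352.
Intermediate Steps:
g = 20/147 (g = 20*(1/147) = 20/147 ≈ 0.13605)
v(o) = -288 + 3*o**2 + 20*o/49 (v(o) = 3*((o**2 + 20*o/147) - 96) = 3*(-96 + o**2 + 20*o/147) = -288 + 3*o**2 + 20*o/49)
c = -2075245/49 (c = 8007 - (-288 + 3*(-130)**2 + (20/49)*(-130)) = 8007 - (-288 + 3*16900 - 2600/49) = 8007 - (-288 + 50700 - 2600/49) = 8007 - 1*2467588/49 = 8007 - 2467588/49 = -2075245/49 ≈ -42352.)
-c = -1*(-2075245/49) = 2075245/49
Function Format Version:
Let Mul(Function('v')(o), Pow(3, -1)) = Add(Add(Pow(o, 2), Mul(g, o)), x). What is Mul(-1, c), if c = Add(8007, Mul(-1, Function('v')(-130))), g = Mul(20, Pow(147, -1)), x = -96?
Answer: Rational(2075245, 49) ≈ 42352.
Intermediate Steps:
g = Rational(20, 147) (g = Mul(20, Rational(1, 147)) = Rational(20, 147) ≈ 0.13605)
Function('v')(o) = Add(-288, Mul(3, Pow(o, 2)), Mul(Rational(20, 49), o)) (Function('v')(o) = Mul(3, Add(Add(Pow(o, 2), Mul(Rational(20, 147), o)), -96)) = Mul(3, Add(-96, Pow(o, 2), Mul(Rational(20, 147), o))) = Add(-288, Mul(3, Pow(o, 2)), Mul(Rational(20, 49), o)))
c = Rational(-2075245, 49) (c = Add(8007, Mul(-1, Add(-288, Mul(3, Pow(-130, 2)), Mul(Rational(20, 49), -130)))) = Add(8007, Mul(-1, Add(-288, Mul(3, 16900), Rational(-2600, 49)))) = Add(8007, Mul(-1, Add(-288, 50700, Rational(-2600, 49)))) = Add(8007, Mul(-1, Rational(2467588, 49))) = Add(8007, Rational(-2467588, 49)) = Rational(-2075245, 49) ≈ -42352.)
Mul(-1, c) = Mul(-1, Rational(-2075245, 49)) = Rational(2075245, 49)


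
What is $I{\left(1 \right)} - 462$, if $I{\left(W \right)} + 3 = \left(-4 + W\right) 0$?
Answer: $-465$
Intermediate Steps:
$I{\left(W \right)} = -3$ ($I{\left(W \right)} = -3 + \left(-4 + W\right) 0 = -3 + 0 = -3$)
$I{\left(1 \right)} - 462 = -3 - 462 = -465$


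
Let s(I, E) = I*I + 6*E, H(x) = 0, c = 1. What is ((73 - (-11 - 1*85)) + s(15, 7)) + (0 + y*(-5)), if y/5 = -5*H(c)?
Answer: 436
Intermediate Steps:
y = 0 (y = 5*(-5*0) = 5*0 = 0)
s(I, E) = I² + 6*E
((73 - (-11 - 1*85)) + s(15, 7)) + (0 + y*(-5)) = ((73 - (-11 - 1*85)) + (15² + 6*7)) + (0 + 0*(-5)) = ((73 - (-11 - 85)) + (225 + 42)) + (0 + 0) = ((73 - 1*(-96)) + 267) + 0 = ((73 + 96) + 267) + 0 = (169 + 267) + 0 = 436 + 0 = 436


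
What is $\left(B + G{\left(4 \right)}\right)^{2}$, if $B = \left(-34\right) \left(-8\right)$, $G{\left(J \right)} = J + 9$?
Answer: $81225$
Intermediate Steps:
$G{\left(J \right)} = 9 + J$
$B = 272$
$\left(B + G{\left(4 \right)}\right)^{2} = \left(272 + \left(9 + 4\right)\right)^{2} = \left(272 + 13\right)^{2} = 285^{2} = 81225$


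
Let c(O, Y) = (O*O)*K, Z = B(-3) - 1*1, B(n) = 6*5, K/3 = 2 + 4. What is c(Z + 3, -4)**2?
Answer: 339738624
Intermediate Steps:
K = 18 (K = 3*(2 + 4) = 3*6 = 18)
B(n) = 30
Z = 29 (Z = 30 - 1*1 = 30 - 1 = 29)
c(O, Y) = 18*O**2 (c(O, Y) = (O*O)*18 = O**2*18 = 18*O**2)
c(Z + 3, -4)**2 = (18*(29 + 3)**2)**2 = (18*32**2)**2 = (18*1024)**2 = 18432**2 = 339738624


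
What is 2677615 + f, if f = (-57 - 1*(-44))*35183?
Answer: 2220236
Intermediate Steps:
f = -457379 (f = (-57 + 44)*35183 = -13*35183 = -457379)
2677615 + f = 2677615 - 457379 = 2220236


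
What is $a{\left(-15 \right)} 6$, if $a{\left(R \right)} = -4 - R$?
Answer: $66$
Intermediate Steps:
$a{\left(-15 \right)} 6 = \left(-4 - -15\right) 6 = \left(-4 + 15\right) 6 = 11 \cdot 6 = 66$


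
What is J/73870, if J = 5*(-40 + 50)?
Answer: 5/7387 ≈ 0.00067686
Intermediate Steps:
J = 50 (J = 5*10 = 50)
J/73870 = 50/73870 = 50*(1/73870) = 5/7387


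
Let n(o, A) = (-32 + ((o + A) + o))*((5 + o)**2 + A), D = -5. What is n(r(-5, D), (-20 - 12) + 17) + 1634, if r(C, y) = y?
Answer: 2489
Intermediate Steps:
n(o, A) = (A + (5 + o)**2)*(-32 + A + 2*o) (n(o, A) = (-32 + ((A + o) + o))*(A + (5 + o)**2) = (-32 + (A + 2*o))*(A + (5 + o)**2) = (-32 + A + 2*o)*(A + (5 + o)**2) = (A + (5 + o)**2)*(-32 + A + 2*o))
n(r(-5, D), (-20 - 12) + 17) + 1634 = (-800 + ((-20 - 12) + 17)**2 - 270*(-5) - 12*(-5)**2 - 7*((-20 - 12) + 17) + 2*(-5)**3 + ((-20 - 12) + 17)*(-5)**2 + 12*((-20 - 12) + 17)*(-5)) + 1634 = (-800 + (-32 + 17)**2 + 1350 - 12*25 - 7*(-32 + 17) + 2*(-125) + (-32 + 17)*25 + 12*(-32 + 17)*(-5)) + 1634 = (-800 + (-15)**2 + 1350 - 300 - 7*(-15) - 250 - 15*25 + 12*(-15)*(-5)) + 1634 = (-800 + 225 + 1350 - 300 + 105 - 250 - 375 + 900) + 1634 = 855 + 1634 = 2489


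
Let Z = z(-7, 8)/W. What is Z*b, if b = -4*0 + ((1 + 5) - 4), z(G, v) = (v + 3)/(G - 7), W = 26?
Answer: -11/182 ≈ -0.060440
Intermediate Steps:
z(G, v) = (3 + v)/(-7 + G)
b = 2 (b = 0 + (6 - 4) = 0 + 2 = 2)
Z = -11/364 (Z = ((3 + 8)/(-7 - 7))/26 = (11/(-14))*(1/26) = -1/14*11*(1/26) = -11/14*1/26 = -11/364 ≈ -0.030220)
Z*b = -11/364*2 = -11/182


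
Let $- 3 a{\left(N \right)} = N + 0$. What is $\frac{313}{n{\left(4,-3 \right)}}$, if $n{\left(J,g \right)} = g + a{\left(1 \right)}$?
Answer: $- \frac{939}{10} \approx -93.9$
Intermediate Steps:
$a{\left(N \right)} = - \frac{N}{3}$ ($a{\left(N \right)} = - \frac{N + 0}{3} = - \frac{N}{3}$)
$n{\left(J,g \right)} = - \frac{1}{3} + g$ ($n{\left(J,g \right)} = g - \frac{1}{3} = - \frac{1}{3} + g$)
$\frac{313}{n{\left(4,-3 \right)}} = \frac{313}{- \frac{1}{3} - 3} = \frac{313}{- \frac{10}{3}} = 313 \left(- \frac{3}{10}\right) = - \frac{939}{10}$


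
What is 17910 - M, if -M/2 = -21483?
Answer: -25056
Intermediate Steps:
M = 42966 (M = -2*(-21483) = 42966)
17910 - M = 17910 - 1*42966 = 17910 - 42966 = -25056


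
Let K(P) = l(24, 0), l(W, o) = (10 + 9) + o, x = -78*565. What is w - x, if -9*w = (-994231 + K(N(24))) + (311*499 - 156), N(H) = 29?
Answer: 1235809/9 ≈ 1.3731e+5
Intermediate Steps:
x = -44070
l(W, o) = 19 + o
K(P) = 19 (K(P) = 19 + 0 = 19)
w = 839179/9 (w = -((-994231 + 19) + (311*499 - 156))/9 = -(-994212 + (155189 - 156))/9 = -(-994212 + 155033)/9 = -⅑*(-839179) = 839179/9 ≈ 93242.)
w - x = 839179/9 - 1*(-44070) = 839179/9 + 44070 = 1235809/9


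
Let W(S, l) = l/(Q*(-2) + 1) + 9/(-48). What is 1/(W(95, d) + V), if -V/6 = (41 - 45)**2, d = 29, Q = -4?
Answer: -144/13387 ≈ -0.010757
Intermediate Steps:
W(S, l) = -3/16 + l/9 (W(S, l) = l/(-4*(-2) + 1) + 9/(-48) = l/(8 + 1) + 9*(-1/48) = l/9 - 3/16 = -3/16 + l/9)
V = -96 (V = -6*(41 - 45)**2 = -6*(-4)**2 = -6*16 = -96)
1/(W(95, d) + V) = 1/((-3/16 + (1/9)*29) - 96) = 1/((-3/16 + 29/9) - 96) = 1/(437/144 - 96) = 1/(-13387/144) = -144/13387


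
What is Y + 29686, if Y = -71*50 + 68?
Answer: 26204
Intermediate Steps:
Y = -3482 (Y = -3550 + 68 = -3482)
Y + 29686 = -3482 + 29686 = 26204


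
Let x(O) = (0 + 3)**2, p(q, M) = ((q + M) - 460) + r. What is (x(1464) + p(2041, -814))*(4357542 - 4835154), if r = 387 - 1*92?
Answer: -511522452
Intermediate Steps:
r = 295 (r = 387 - 92 = 295)
p(q, M) = -165 + M + q (p(q, M) = ((q + M) - 460) + 295 = ((M + q) - 460) + 295 = (-460 + M + q) + 295 = -165 + M + q)
x(O) = 9 (x(O) = 3**2 = 9)
(x(1464) + p(2041, -814))*(4357542 - 4835154) = (9 + (-165 - 814 + 2041))*(4357542 - 4835154) = (9 + 1062)*(-477612) = 1071*(-477612) = -511522452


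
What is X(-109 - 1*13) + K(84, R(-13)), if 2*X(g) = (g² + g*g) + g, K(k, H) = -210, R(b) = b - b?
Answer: 14613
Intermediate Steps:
R(b) = 0
X(g) = g² + g/2 (X(g) = ((g² + g*g) + g)/2 = ((g² + g²) + g)/2 = (2*g² + g)/2 = (g + 2*g²)/2 = g² + g/2)
X(-109 - 1*13) + K(84, R(-13)) = (-109 - 1*13)*(½ + (-109 - 1*13)) - 210 = (-109 - 13)*(½ + (-109 - 13)) - 210 = -122*(½ - 122) - 210 = -122*(-243/2) - 210 = 14823 - 210 = 14613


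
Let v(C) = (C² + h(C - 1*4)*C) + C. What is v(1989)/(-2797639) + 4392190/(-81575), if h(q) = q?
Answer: -11703815767/206531585 ≈ -56.668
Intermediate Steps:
v(C) = C + C² + C*(-4 + C) (v(C) = (C² + (C - 1*4)*C) + C = (C² + (C - 4)*C) + C = (C² + (-4 + C)*C) + C = (C² + C*(-4 + C)) + C = C + C² + C*(-4 + C))
v(1989)/(-2797639) + 4392190/(-81575) = (1989*(-3 + 2*1989))/(-2797639) + 4392190/(-81575) = (1989*(-3 + 3978))*(-1/2797639) + 4392190*(-1/81575) = (1989*3975)*(-1/2797639) - 878438/16315 = 7906275*(-1/2797639) - 878438/16315 = -35775/12659 - 878438/16315 = -11703815767/206531585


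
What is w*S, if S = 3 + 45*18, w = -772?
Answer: -627636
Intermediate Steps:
S = 813 (S = 3 + 810 = 813)
w*S = -772*813 = -627636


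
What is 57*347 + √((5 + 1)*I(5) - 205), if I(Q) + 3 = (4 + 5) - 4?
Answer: 19779 + I*√193 ≈ 19779.0 + 13.892*I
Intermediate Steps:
I(Q) = 2 (I(Q) = -3 + ((4 + 5) - 4) = -3 + (9 - 4) = -3 + 5 = 2)
57*347 + √((5 + 1)*I(5) - 205) = 57*347 + √((5 + 1)*2 - 205) = 19779 + √(6*2 - 205) = 19779 + √(12 - 205) = 19779 + √(-193) = 19779 + I*√193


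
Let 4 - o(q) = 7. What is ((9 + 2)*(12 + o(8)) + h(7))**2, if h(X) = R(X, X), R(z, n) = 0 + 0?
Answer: 9801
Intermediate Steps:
o(q) = -3 (o(q) = 4 - 1*7 = 4 - 7 = -3)
R(z, n) = 0
h(X) = 0
((9 + 2)*(12 + o(8)) + h(7))**2 = ((9 + 2)*(12 - 3) + 0)**2 = (11*9 + 0)**2 = (99 + 0)**2 = 99**2 = 9801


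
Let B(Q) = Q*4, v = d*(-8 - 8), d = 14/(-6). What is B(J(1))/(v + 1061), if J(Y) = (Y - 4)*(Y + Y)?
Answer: -72/3295 ≈ -0.021851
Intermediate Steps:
d = -7/3 (d = 14*(-⅙) = -7/3 ≈ -2.3333)
J(Y) = 2*Y*(-4 + Y) (J(Y) = (-4 + Y)*(2*Y) = 2*Y*(-4 + Y))
v = 112/3 (v = -7*(-8 - 8)/3 = -7/3*(-16) = 112/3 ≈ 37.333)
B(Q) = 4*Q
B(J(1))/(v + 1061) = (4*(2*1*(-4 + 1)))/(112/3 + 1061) = (4*(2*1*(-3)))/(3295/3) = 3*(4*(-6))/3295 = (3/3295)*(-24) = -72/3295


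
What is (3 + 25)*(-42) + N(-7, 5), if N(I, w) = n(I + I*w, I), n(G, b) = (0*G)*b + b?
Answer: -1183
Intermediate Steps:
n(G, b) = b (n(G, b) = 0*b + b = 0 + b = b)
N(I, w) = I
(3 + 25)*(-42) + N(-7, 5) = (3 + 25)*(-42) - 7 = 28*(-42) - 7 = -1176 - 7 = -1183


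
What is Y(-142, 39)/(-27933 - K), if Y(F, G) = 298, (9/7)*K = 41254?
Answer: -2682/540175 ≈ -0.0049651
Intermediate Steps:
K = 288778/9 (K = (7/9)*41254 = 288778/9 ≈ 32086.)
Y(-142, 39)/(-27933 - K) = 298/(-27933 - 1*288778/9) = 298/(-27933 - 288778/9) = 298/(-540175/9) = 298*(-9/540175) = -2682/540175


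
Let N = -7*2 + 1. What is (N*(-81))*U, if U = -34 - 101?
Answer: -142155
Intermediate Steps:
U = -135
N = -13 (N = -14 + 1 = -13)
(N*(-81))*U = -13*(-81)*(-135) = 1053*(-135) = -142155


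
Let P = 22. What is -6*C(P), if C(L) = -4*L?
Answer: 528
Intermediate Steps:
-6*C(P) = -(-24)*22 = -6*(-88) = 528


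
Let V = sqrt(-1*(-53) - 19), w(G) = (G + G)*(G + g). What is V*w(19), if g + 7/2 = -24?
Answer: -323*sqrt(34) ≈ -1883.4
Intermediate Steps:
g = -55/2 (g = -7/2 - 24 = -55/2 ≈ -27.500)
w(G) = 2*G*(-55/2 + G) (w(G) = (G + G)*(G - 55/2) = (2*G)*(-55/2 + G) = 2*G*(-55/2 + G))
V = sqrt(34) (V = sqrt(53 - 19) = sqrt(34) ≈ 5.8309)
V*w(19) = sqrt(34)*(19*(-55 + 2*19)) = sqrt(34)*(19*(-55 + 38)) = sqrt(34)*(19*(-17)) = sqrt(34)*(-323) = -323*sqrt(34)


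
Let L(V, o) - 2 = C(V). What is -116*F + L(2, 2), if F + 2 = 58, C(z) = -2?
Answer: -6496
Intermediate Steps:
L(V, o) = 0 (L(V, o) = 2 - 2 = 0)
F = 56 (F = -2 + 58 = 56)
-116*F + L(2, 2) = -116*56 + 0 = -6496 + 0 = -6496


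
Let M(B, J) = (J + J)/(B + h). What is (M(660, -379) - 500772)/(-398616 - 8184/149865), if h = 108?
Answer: 9606187992785/7646540163072 ≈ 1.2563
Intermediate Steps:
M(B, J) = 2*J/(108 + B) (M(B, J) = (J + J)/(B + 108) = (2*J)/(108 + B) = 2*J/(108 + B))
(M(660, -379) - 500772)/(-398616 - 8184/149865) = (2*(-379)/(108 + 660) - 500772)/(-398616 - 8184/149865) = (2*(-379)/768 - 500772)/(-398616 - 8184*1/149865) = (2*(-379)*(1/768) - 500772)/(-398616 - 2728/49955) = (-379/384 - 500772)/(-19912865008/49955) = -192296827/384*(-49955/19912865008) = 9606187992785/7646540163072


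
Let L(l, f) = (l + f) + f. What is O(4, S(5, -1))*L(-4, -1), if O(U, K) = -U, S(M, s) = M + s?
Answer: 24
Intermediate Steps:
L(l, f) = l + 2*f (L(l, f) = (f + l) + f = l + 2*f)
O(4, S(5, -1))*L(-4, -1) = (-1*4)*(-4 + 2*(-1)) = -4*(-4 - 2) = -4*(-6) = 24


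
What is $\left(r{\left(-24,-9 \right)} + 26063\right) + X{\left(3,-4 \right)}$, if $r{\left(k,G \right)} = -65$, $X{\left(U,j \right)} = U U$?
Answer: $26007$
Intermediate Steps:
$X{\left(U,j \right)} = U^{2}$
$\left(r{\left(-24,-9 \right)} + 26063\right) + X{\left(3,-4 \right)} = \left(-65 + 26063\right) + 3^{2} = 25998 + 9 = 26007$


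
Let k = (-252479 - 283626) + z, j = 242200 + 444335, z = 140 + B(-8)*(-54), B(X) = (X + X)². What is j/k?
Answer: -228845/183263 ≈ -1.2487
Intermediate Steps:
B(X) = 4*X² (B(X) = (2*X)² = 4*X²)
z = -13684 (z = 140 + (4*(-8)²)*(-54) = 140 + (4*64)*(-54) = 140 + 256*(-54) = 140 - 13824 = -13684)
j = 686535
k = -549789 (k = (-252479 - 283626) - 13684 = -536105 - 13684 = -549789)
j/k = 686535/(-549789) = 686535*(-1/549789) = -228845/183263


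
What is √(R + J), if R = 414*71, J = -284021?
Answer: I*√254627 ≈ 504.61*I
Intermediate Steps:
R = 29394
√(R + J) = √(29394 - 284021) = √(-254627) = I*√254627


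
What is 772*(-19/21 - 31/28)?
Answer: -32617/21 ≈ -1553.2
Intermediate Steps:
772*(-19/21 - 31/28) = 772*(-169/84) = -32617/21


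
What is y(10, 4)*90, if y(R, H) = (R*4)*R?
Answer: 36000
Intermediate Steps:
y(R, H) = 4*R² (y(R, H) = (4*R)*R = 4*R²)
y(10, 4)*90 = (4*10²)*90 = (4*100)*90 = 400*90 = 36000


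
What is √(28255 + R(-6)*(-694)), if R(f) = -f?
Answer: √24091 ≈ 155.21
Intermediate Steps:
√(28255 + R(-6)*(-694)) = √(28255 - 1*(-6)*(-694)) = √(28255 + 6*(-694)) = √(28255 - 4164) = √24091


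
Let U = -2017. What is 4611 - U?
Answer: 6628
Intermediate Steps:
4611 - U = 4611 - 1*(-2017) = 4611 + 2017 = 6628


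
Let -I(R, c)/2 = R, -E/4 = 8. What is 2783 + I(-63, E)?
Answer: 2909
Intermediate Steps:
E = -32 (E = -4*8 = -32)
I(R, c) = -2*R
2783 + I(-63, E) = 2783 - 2*(-63) = 2783 + 126 = 2909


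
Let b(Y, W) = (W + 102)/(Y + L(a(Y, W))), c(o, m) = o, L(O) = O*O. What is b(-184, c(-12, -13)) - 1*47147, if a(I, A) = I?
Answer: -264588949/5612 ≈ -47147.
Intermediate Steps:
L(O) = O²
b(Y, W) = (102 + W)/(Y + Y²) (b(Y, W) = (W + 102)/(Y + Y²) = (102 + W)/(Y + Y²))
b(-184, c(-12, -13)) - 1*47147 = (102 - 12)/((-184)*(1 - 184)) - 1*47147 = -1/184*90/(-183) - 47147 = -1/184*(-1/183)*90 - 47147 = 15/5612 - 47147 = -264588949/5612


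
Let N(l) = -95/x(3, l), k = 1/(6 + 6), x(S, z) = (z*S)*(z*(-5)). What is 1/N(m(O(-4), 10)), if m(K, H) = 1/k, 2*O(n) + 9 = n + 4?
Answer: 432/19 ≈ 22.737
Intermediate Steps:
x(S, z) = -5*S*z² (x(S, z) = (S*z)*(-5*z) = -5*S*z²)
O(n) = -5/2 + n/2 (O(n) = -9/2 + (n + 4)/2 = -9/2 + (4 + n)/2 = -9/2 + (2 + n/2) = -5/2 + n/2)
k = 1/12 ≈ 0.083333
m(K, H) = 12 (m(K, H) = 1/(1/12) = 12)
N(l) = 19/(3*l²) (N(l) = -95*(-1/(15*l²)) = -(-19)/(3*l²) = 19/(3*l²))
1/N(m(O(-4), 10)) = 1/((19/3)/12²) = 1/((19/3)*(1/144)) = 1/(19/432) = 432/19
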